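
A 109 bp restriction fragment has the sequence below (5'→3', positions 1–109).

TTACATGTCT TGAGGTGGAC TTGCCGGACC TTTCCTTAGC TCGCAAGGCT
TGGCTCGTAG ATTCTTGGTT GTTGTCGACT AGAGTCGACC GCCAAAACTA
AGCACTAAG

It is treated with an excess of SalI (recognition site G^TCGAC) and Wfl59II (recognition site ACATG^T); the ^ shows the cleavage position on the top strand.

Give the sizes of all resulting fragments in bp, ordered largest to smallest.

67, 25, 10, 7 bp

SalI sites (GTCGAC) start at positions 74, 84.
SalI cuts after the first base of each site, so after positions 74, 84.
The Wfl59II site (ACATGT) starts at position 3.
Wfl59II cuts after base 5 of each site (before the last base), so after position 7.
Combined cut positions: 7, 74, 84.
Linear molecule, 3 cuts → 4 fragments:
  1–7 → 7 bp
  8–74 → 67 bp
  75–84 → 10 bp
  85–109 → 25 bp
Sorted largest to smallest: 67, 25, 10, 7 bp.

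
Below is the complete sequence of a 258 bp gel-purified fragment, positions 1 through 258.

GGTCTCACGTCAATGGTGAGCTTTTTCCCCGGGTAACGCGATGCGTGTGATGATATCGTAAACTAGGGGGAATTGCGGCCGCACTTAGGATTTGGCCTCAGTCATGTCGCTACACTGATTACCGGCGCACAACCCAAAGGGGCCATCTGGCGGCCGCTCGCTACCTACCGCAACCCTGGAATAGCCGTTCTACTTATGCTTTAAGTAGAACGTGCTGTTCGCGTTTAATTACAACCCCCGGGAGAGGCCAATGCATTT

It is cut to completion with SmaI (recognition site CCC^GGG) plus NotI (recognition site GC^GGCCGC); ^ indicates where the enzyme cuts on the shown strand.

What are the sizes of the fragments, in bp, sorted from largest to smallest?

88, 75, 46, 30, 19 bp

SmaI sites (CCCGGG) start at positions 28, 237.
SmaI cuts after base 3 of each site, so after positions 30, 239.
NotI sites (GCGGCCGC) start at positions 75, 150.
NotI cuts after base 2 of each site, so after positions 76, 151.
Combined cut positions: 30, 76, 151, 239.
Linear molecule, 4 cuts → 5 fragments:
  1–30 → 30 bp
  31–76 → 46 bp
  77–151 → 75 bp
  152–239 → 88 bp
  240–258 → 19 bp
Sorted largest to smallest: 88, 75, 46, 30, 19 bp.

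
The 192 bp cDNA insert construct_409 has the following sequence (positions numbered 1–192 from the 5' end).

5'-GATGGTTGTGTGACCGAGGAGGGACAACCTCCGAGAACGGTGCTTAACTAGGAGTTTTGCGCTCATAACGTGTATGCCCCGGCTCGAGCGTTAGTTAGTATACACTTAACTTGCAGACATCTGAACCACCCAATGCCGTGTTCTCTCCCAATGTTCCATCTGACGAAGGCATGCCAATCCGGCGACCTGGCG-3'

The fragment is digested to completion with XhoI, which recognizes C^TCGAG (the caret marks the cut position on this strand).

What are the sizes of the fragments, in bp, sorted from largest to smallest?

109, 83 bp

The XhoI site (CTCGAG) starts at position 83.
XhoI cuts after the first base of each site, so after position 83.
Linear molecule, 1 cut → 2 fragments:
  1–83 → 83 bp
  84–192 → 109 bp
Sorted largest to smallest: 109, 83 bp.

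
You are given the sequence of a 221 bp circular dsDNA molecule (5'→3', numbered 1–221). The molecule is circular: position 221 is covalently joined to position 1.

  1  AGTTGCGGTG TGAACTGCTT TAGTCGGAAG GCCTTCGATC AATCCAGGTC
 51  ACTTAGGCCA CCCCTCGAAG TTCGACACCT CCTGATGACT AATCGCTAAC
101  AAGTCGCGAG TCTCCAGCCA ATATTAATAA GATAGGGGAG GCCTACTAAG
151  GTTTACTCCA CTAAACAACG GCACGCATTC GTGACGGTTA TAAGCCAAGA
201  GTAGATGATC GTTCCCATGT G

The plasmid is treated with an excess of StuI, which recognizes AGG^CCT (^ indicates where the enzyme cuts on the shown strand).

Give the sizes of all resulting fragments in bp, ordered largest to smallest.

StuI sites (AGGCCT) start at positions 29, 139.
StuI cuts after base 3 of each site, so after positions 31, 141.
Circular molecule, 2 cuts → 2 fragments:
  32–141 → 110 bp
  142–221 then 1–31 → 80 + 31 = 111 bp
Sorted largest to smallest: 111, 110 bp.

111, 110 bp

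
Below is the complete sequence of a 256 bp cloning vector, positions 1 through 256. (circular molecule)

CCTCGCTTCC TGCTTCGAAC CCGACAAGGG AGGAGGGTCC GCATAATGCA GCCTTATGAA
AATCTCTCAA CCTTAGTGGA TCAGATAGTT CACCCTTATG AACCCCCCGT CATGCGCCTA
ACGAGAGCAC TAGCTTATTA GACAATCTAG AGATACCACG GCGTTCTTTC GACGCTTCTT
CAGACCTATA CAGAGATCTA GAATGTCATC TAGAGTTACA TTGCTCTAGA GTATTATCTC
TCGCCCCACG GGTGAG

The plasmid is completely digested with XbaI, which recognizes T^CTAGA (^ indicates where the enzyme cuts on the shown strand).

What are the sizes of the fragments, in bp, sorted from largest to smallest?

177, 51, 16, 12 bp

XbaI sites (TCTAGA) start at positions 146, 197, 209, 225.
XbaI cuts after the first base of each site, so after positions 146, 197, 209, 225.
Circular molecule, 4 cuts → 4 fragments:
  147–197 → 51 bp
  198–209 → 12 bp
  210–225 → 16 bp
  226–256 then 1–146 → 31 + 146 = 177 bp
Sorted largest to smallest: 177, 51, 16, 12 bp.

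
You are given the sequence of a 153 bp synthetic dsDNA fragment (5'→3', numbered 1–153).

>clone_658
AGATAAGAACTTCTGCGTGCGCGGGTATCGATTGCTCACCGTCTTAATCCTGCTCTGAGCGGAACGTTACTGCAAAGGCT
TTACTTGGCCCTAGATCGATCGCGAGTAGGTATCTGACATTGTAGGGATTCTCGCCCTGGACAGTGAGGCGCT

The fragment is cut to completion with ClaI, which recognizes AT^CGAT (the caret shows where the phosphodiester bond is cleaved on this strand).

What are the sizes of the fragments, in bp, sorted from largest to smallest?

ClaI sites (ATCGAT) start at positions 27, 95.
ClaI cuts after base 2 of each site, so after positions 28, 96.
Linear molecule, 2 cuts → 3 fragments:
  1–28 → 28 bp
  29–96 → 68 bp
  97–153 → 57 bp
Sorted largest to smallest: 68, 57, 28 bp.

68, 57, 28 bp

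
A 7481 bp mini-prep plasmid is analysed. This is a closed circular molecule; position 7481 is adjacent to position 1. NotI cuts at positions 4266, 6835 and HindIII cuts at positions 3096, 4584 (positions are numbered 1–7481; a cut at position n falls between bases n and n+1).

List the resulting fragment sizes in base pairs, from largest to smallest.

Combined cut positions (sorted): 3096, 4266, 4584, 6835.
Circular molecule, 4 cuts → 4 fragments:
  4266 − 3096 = 1170 bp
  4584 − 4266 = 318 bp
  6835 − 4584 = 2251 bp
  wrap: 7481 − 6835 + 3096 = 3742 bp
Sorted largest to smallest: 3742, 2251, 1170, 318 bp.

3742, 2251, 1170, 318 bp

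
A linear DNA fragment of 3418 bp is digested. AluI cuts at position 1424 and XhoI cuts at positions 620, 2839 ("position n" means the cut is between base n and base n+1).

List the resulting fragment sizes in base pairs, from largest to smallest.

1415, 804, 620, 579 bp

Combined cut positions (sorted): 620, 1424, 2839.
Linear molecule, 3 cuts → 4 fragments:
  620 − 0 = 620 bp
  1424 − 620 = 804 bp
  2839 − 1424 = 1415 bp
  3418 − 2839 = 579 bp
Sorted largest to smallest: 1415, 804, 620, 579 bp.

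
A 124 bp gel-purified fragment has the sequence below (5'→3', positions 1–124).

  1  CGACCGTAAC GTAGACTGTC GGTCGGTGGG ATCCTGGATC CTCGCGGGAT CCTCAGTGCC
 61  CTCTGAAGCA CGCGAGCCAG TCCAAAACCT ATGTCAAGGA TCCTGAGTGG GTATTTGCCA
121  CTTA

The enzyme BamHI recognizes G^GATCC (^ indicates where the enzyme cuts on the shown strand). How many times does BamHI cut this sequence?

4

GGATCC occurs starting at positions 29, 36, 47, 98.
BamHI cuts at 4 sites.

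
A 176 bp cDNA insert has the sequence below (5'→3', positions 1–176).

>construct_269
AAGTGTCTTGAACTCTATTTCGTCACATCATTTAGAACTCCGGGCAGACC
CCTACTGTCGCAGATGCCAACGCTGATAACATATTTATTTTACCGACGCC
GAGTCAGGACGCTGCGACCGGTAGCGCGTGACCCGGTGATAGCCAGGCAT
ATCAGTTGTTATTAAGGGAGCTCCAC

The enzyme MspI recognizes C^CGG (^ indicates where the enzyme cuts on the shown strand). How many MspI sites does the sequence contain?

3

CCGG occurs starting at positions 40, 118, 133.
MspI cuts at 3 sites.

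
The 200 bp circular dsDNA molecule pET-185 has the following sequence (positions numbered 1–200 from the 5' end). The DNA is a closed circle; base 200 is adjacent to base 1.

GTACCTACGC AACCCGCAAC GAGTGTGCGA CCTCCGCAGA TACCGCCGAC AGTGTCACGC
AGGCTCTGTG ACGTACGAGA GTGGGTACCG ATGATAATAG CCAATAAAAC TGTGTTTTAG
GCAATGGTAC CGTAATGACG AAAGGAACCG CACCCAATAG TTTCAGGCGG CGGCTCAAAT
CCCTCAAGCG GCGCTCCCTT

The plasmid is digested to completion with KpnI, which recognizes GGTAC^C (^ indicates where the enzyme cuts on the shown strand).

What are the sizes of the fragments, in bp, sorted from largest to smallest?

KpnI sites (GGTACC) start at positions 84, 126.
KpnI cuts after base 5 of each site (before the last base), so after positions 88, 130.
Circular molecule, 2 cuts → 2 fragments:
  89–130 → 42 bp
  131–200 then 1–88 → 70 + 88 = 158 bp
Sorted largest to smallest: 158, 42 bp.

158, 42 bp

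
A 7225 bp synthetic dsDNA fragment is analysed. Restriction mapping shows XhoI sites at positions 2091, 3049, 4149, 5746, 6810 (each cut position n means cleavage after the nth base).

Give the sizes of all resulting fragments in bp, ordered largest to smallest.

Linear molecule, 5 cuts → 6 fragments:
  2091 − 0 = 2091 bp
  3049 − 2091 = 958 bp
  4149 − 3049 = 1100 bp
  5746 − 4149 = 1597 bp
  6810 − 5746 = 1064 bp
  7225 − 6810 = 415 bp
Sorted largest to smallest: 2091, 1597, 1100, 1064, 958, 415 bp.

2091, 1597, 1100, 1064, 958, 415 bp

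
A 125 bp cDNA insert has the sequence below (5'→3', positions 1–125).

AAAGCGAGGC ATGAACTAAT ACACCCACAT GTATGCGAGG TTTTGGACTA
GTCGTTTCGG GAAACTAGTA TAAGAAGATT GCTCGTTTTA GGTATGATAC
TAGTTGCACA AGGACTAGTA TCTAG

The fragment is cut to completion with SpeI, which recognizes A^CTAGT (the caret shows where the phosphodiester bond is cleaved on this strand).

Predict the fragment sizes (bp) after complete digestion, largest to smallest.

SpeI sites (ACTAGT) start at positions 47, 64, 99, 114.
SpeI cuts after the first base of each site, so after positions 47, 64, 99, 114.
Linear molecule, 4 cuts → 5 fragments:
  1–47 → 47 bp
  48–64 → 17 bp
  65–99 → 35 bp
  100–114 → 15 bp
  115–125 → 11 bp
Sorted largest to smallest: 47, 35, 17, 15, 11 bp.

47, 35, 17, 15, 11 bp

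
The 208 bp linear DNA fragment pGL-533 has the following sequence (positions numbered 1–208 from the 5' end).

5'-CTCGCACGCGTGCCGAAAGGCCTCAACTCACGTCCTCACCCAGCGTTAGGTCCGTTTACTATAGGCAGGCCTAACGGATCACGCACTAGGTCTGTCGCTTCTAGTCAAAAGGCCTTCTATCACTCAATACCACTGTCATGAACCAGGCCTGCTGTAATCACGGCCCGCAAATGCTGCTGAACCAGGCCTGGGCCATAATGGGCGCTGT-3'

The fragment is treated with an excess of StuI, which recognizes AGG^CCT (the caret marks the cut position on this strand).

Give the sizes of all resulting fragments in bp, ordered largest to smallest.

49, 43, 39, 35, 22, 20 bp

StuI sites (AGGCCT) start at positions 18, 67, 110, 145, 184.
StuI cuts after base 3 of each site, so after positions 20, 69, 112, 147, 186.
Linear molecule, 5 cuts → 6 fragments:
  1–20 → 20 bp
  21–69 → 49 bp
  70–112 → 43 bp
  113–147 → 35 bp
  148–186 → 39 bp
  187–208 → 22 bp
Sorted largest to smallest: 49, 43, 39, 35, 22, 20 bp.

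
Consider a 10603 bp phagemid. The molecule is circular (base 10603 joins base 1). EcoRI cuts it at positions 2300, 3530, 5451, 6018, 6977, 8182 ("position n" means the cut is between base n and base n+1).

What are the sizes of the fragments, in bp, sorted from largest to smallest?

4721, 1921, 1230, 1205, 959, 567 bp

Circular molecule, 6 cuts → 6 fragments:
  3530 − 2300 = 1230 bp
  5451 − 3530 = 1921 bp
  6018 − 5451 = 567 bp
  6977 − 6018 = 959 bp
  8182 − 6977 = 1205 bp
  wrap: 10603 − 8182 + 2300 = 4721 bp
Sorted largest to smallest: 4721, 1921, 1230, 1205, 959, 567 bp.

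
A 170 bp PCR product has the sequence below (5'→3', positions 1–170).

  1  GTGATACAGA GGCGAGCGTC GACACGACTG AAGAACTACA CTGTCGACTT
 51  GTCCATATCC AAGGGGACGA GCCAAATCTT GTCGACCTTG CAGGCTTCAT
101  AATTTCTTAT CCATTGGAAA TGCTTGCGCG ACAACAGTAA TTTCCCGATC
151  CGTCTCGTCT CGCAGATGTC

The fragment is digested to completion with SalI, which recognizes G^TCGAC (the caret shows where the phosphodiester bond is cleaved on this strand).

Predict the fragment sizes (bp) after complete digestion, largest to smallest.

89, 38, 25, 18 bp

SalI sites (GTCGAC) start at positions 18, 43, 81.
SalI cuts after the first base of each site, so after positions 18, 43, 81.
Linear molecule, 3 cuts → 4 fragments:
  1–18 → 18 bp
  19–43 → 25 bp
  44–81 → 38 bp
  82–170 → 89 bp
Sorted largest to smallest: 89, 38, 25, 18 bp.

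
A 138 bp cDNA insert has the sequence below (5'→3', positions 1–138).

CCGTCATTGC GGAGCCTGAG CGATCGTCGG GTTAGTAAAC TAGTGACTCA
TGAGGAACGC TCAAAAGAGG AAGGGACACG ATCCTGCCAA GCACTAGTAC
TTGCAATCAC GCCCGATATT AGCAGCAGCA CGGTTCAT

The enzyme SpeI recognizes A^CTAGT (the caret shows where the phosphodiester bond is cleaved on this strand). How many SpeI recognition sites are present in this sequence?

2

ACTAGT occurs starting at positions 39, 93.
SpeI cuts at 2 sites.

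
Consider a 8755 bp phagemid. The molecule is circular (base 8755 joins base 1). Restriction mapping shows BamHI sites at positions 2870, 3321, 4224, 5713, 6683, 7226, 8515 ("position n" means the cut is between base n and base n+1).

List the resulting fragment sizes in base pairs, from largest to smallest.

3110, 1489, 1289, 970, 903, 543, 451 bp

Circular molecule, 7 cuts → 7 fragments:
  3321 − 2870 = 451 bp
  4224 − 3321 = 903 bp
  5713 − 4224 = 1489 bp
  6683 − 5713 = 970 bp
  7226 − 6683 = 543 bp
  8515 − 7226 = 1289 bp
  wrap: 8755 − 8515 + 2870 = 3110 bp
Sorted largest to smallest: 3110, 1489, 1289, 970, 903, 543, 451 bp.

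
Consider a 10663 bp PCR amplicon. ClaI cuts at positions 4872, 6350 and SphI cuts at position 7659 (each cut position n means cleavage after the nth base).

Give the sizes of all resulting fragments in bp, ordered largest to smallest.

Combined cut positions (sorted): 4872, 6350, 7659.
Linear molecule, 3 cuts → 4 fragments:
  4872 − 0 = 4872 bp
  6350 − 4872 = 1478 bp
  7659 − 6350 = 1309 bp
  10663 − 7659 = 3004 bp
Sorted largest to smallest: 4872, 3004, 1478, 1309 bp.

4872, 3004, 1478, 1309 bp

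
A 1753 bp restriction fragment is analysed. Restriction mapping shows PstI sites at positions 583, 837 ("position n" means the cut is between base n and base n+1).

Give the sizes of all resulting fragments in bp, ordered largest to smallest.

Linear molecule, 2 cuts → 3 fragments:
  583 − 0 = 583 bp
  837 − 583 = 254 bp
  1753 − 837 = 916 bp
Sorted largest to smallest: 916, 583, 254 bp.

916, 583, 254 bp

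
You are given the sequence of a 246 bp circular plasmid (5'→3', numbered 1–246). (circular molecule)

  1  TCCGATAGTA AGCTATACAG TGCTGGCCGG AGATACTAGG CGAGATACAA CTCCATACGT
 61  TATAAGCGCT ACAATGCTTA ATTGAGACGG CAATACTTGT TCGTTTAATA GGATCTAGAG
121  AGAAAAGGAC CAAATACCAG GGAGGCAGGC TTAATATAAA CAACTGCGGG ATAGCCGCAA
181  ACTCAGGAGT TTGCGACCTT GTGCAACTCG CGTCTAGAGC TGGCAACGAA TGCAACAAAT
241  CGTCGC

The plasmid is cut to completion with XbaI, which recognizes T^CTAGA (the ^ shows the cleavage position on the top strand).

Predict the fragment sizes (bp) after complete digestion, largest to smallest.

XbaI sites (TCTAGA) start at positions 114, 213.
XbaI cuts after the first base of each site, so after positions 114, 213.
Circular molecule, 2 cuts → 2 fragments:
  115–213 → 99 bp
  214–246 then 1–114 → 33 + 114 = 147 bp
Sorted largest to smallest: 147, 99 bp.

147, 99 bp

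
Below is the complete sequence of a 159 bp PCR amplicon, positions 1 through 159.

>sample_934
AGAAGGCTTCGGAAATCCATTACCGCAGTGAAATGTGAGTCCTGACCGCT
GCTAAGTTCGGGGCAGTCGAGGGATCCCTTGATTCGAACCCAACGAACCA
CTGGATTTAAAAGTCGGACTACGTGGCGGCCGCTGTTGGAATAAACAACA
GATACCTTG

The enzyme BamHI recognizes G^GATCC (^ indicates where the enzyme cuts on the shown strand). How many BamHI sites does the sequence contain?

GGATCC occurs starting at position 72.
BamHI cuts at 1 site.

1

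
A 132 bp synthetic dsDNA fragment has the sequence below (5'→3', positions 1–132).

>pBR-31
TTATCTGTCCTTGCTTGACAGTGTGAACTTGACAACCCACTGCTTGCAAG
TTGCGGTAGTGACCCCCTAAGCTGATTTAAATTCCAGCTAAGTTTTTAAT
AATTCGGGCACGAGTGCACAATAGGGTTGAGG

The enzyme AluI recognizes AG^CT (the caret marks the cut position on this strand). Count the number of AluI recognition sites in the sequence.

AGCT occurs starting at positions 70, 86.
AluI cuts at 2 sites.

2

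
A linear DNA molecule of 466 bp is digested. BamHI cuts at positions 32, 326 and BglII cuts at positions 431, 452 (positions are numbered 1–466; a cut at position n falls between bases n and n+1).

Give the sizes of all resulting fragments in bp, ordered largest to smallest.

294, 105, 32, 21, 14 bp

Combined cut positions (sorted): 32, 326, 431, 452.
Linear molecule, 4 cuts → 5 fragments:
  32 − 0 = 32 bp
  326 − 32 = 294 bp
  431 − 326 = 105 bp
  452 − 431 = 21 bp
  466 − 452 = 14 bp
Sorted largest to smallest: 294, 105, 32, 21, 14 bp.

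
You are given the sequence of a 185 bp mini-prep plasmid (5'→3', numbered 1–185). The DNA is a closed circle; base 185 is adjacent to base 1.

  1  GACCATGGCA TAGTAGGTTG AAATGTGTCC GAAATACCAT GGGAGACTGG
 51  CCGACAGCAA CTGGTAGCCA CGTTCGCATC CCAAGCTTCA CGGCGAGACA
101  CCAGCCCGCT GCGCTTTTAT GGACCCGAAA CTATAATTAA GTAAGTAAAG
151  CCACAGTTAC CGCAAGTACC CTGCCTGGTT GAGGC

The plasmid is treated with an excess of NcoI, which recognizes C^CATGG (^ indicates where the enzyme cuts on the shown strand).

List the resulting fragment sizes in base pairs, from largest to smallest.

151, 34 bp

NcoI sites (CCATGG) start at positions 3, 37.
NcoI cuts after the first base of each site, so after positions 3, 37.
Circular molecule, 2 cuts → 2 fragments:
  4–37 → 34 bp
  38–185 then 1–3 → 148 + 3 = 151 bp
Sorted largest to smallest: 151, 34 bp.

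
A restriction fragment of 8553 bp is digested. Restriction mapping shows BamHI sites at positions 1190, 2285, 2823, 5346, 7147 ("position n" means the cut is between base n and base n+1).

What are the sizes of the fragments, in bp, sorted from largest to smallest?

2523, 1801, 1406, 1190, 1095, 538 bp

Linear molecule, 5 cuts → 6 fragments:
  1190 − 0 = 1190 bp
  2285 − 1190 = 1095 bp
  2823 − 2285 = 538 bp
  5346 − 2823 = 2523 bp
  7147 − 5346 = 1801 bp
  8553 − 7147 = 1406 bp
Sorted largest to smallest: 2523, 1801, 1406, 1190, 1095, 538 bp.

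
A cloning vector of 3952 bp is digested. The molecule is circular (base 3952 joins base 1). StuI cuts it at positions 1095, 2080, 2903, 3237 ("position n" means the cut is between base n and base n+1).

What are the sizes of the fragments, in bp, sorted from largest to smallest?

1810, 985, 823, 334 bp

Circular molecule, 4 cuts → 4 fragments:
  2080 − 1095 = 985 bp
  2903 − 2080 = 823 bp
  3237 − 2903 = 334 bp
  wrap: 3952 − 3237 + 1095 = 1810 bp
Sorted largest to smallest: 1810, 985, 823, 334 bp.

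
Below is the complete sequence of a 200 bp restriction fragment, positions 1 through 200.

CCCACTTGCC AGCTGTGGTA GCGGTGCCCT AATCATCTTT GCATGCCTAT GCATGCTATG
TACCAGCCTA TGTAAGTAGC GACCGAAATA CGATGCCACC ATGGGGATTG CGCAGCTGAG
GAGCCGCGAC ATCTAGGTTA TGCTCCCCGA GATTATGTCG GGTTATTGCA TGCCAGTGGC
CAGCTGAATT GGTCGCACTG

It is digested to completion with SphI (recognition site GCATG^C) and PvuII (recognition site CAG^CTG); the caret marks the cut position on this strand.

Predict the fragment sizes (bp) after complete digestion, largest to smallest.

SphI sites (GCATGC) start at positions 41, 51, 168.
SphI cuts after base 5 of each site (before the last base), so after positions 45, 55, 172.
PvuII sites (CAGCTG) start at positions 10, 113, 181.
PvuII cuts after base 3 of each site, so after positions 12, 115, 183.
Combined cut positions: 12, 45, 55, 115, 172, 183.
Linear molecule, 6 cuts → 7 fragments:
  1–12 → 12 bp
  13–45 → 33 bp
  46–55 → 10 bp
  56–115 → 60 bp
  116–172 → 57 bp
  173–183 → 11 bp
  184–200 → 17 bp
Sorted largest to smallest: 60, 57, 33, 17, 12, 11, 10 bp.

60, 57, 33, 17, 12, 11, 10 bp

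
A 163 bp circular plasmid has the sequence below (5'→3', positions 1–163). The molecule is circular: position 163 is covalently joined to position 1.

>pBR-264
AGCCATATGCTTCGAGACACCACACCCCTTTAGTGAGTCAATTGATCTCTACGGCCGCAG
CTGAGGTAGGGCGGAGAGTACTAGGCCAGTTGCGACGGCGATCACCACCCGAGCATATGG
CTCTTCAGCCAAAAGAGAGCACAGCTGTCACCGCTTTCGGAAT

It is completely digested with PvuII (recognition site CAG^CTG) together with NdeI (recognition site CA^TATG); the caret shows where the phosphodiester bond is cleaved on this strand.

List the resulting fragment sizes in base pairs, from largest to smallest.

55, 55, 29, 24 bp

PvuII sites (CAGCTG) start at positions 58, 142.
PvuII cuts after base 3 of each site, so after positions 60, 144.
NdeI sites (CATATG) start at positions 4, 114.
NdeI cuts after base 2 of each site, so after positions 5, 115.
Combined cut positions: 5, 60, 115, 144.
Circular molecule, 4 cuts → 4 fragments:
  6–60 → 55 bp
  61–115 → 55 bp
  116–144 → 29 bp
  145–163 then 1–5 → 19 + 5 = 24 bp
Sorted largest to smallest: 55, 55, 29, 24 bp.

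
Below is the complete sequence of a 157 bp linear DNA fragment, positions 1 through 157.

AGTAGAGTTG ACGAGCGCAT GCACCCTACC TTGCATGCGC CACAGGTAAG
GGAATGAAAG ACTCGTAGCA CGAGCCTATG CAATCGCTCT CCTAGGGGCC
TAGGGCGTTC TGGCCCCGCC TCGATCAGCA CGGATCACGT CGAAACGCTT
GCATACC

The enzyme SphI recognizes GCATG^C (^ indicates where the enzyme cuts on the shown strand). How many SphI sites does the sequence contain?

2

GCATGC occurs starting at positions 17, 33.
SphI cuts at 2 sites.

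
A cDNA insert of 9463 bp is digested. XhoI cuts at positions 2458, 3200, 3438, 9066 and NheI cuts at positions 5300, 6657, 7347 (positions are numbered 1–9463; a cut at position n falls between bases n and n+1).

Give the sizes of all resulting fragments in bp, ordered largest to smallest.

2458, 1862, 1719, 1357, 742, 690, 397, 238 bp

Combined cut positions (sorted): 2458, 3200, 3438, 5300, 6657, 7347, 9066.
Linear molecule, 7 cuts → 8 fragments:
  2458 − 0 = 2458 bp
  3200 − 2458 = 742 bp
  3438 − 3200 = 238 bp
  5300 − 3438 = 1862 bp
  6657 − 5300 = 1357 bp
  7347 − 6657 = 690 bp
  9066 − 7347 = 1719 bp
  9463 − 9066 = 397 bp
Sorted largest to smallest: 2458, 1862, 1719, 1357, 742, 690, 397, 238 bp.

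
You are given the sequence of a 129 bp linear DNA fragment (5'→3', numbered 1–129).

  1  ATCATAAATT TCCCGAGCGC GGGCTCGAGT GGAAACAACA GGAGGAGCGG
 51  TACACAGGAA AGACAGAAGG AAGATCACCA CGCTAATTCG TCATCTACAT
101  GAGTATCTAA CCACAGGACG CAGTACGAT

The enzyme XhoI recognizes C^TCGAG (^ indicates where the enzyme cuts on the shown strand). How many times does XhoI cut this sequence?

CTCGAG occurs starting at position 24.
XhoI cuts at 1 site.

1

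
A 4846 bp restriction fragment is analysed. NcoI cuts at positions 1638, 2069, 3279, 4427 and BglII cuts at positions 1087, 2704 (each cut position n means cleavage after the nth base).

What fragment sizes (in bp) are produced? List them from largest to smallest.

Combined cut positions (sorted): 1087, 1638, 2069, 2704, 3279, 4427.
Linear molecule, 6 cuts → 7 fragments:
  1087 − 0 = 1087 bp
  1638 − 1087 = 551 bp
  2069 − 1638 = 431 bp
  2704 − 2069 = 635 bp
  3279 − 2704 = 575 bp
  4427 − 3279 = 1148 bp
  4846 − 4427 = 419 bp
Sorted largest to smallest: 1148, 1087, 635, 575, 551, 431, 419 bp.

1148, 1087, 635, 575, 551, 431, 419 bp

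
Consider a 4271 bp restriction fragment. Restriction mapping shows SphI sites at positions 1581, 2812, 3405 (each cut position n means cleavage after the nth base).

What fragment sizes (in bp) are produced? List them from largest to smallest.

Linear molecule, 3 cuts → 4 fragments:
  1581 − 0 = 1581 bp
  2812 − 1581 = 1231 bp
  3405 − 2812 = 593 bp
  4271 − 3405 = 866 bp
Sorted largest to smallest: 1581, 1231, 866, 593 bp.

1581, 1231, 866, 593 bp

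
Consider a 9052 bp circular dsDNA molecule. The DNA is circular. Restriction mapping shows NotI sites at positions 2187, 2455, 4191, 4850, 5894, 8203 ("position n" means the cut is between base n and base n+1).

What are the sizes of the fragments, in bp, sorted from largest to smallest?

3036, 2309, 1736, 1044, 659, 268 bp

Circular molecule, 6 cuts → 6 fragments:
  2455 − 2187 = 268 bp
  4191 − 2455 = 1736 bp
  4850 − 4191 = 659 bp
  5894 − 4850 = 1044 bp
  8203 − 5894 = 2309 bp
  wrap: 9052 − 8203 + 2187 = 3036 bp
Sorted largest to smallest: 3036, 2309, 1736, 1044, 659, 268 bp.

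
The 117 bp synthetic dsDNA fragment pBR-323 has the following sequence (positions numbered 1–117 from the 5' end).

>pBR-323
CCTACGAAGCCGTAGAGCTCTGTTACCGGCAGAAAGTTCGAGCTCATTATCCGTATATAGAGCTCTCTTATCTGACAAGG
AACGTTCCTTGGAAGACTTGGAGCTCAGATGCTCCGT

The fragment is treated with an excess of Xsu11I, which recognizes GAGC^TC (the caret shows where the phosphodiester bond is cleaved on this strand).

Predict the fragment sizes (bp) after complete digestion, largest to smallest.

Xsu11I sites (GAGCTC) start at positions 15, 40, 60, 101.
Xsu11I cuts after base 4 of each site, so after positions 18, 43, 63, 104.
Linear molecule, 4 cuts → 5 fragments:
  1–18 → 18 bp
  19–43 → 25 bp
  44–63 → 20 bp
  64–104 → 41 bp
  105–117 → 13 bp
Sorted largest to smallest: 41, 25, 20, 18, 13 bp.

41, 25, 20, 18, 13 bp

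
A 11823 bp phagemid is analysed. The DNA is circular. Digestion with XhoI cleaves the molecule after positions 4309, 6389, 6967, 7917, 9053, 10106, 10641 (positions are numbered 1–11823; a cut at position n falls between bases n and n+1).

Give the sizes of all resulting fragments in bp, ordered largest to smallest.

5491, 2080, 1136, 1053, 950, 578, 535 bp

Circular molecule, 7 cuts → 7 fragments:
  6389 − 4309 = 2080 bp
  6967 − 6389 = 578 bp
  7917 − 6967 = 950 bp
  9053 − 7917 = 1136 bp
  10106 − 9053 = 1053 bp
  10641 − 10106 = 535 bp
  wrap: 11823 − 10641 + 4309 = 5491 bp
Sorted largest to smallest: 5491, 2080, 1136, 1053, 950, 578, 535 bp.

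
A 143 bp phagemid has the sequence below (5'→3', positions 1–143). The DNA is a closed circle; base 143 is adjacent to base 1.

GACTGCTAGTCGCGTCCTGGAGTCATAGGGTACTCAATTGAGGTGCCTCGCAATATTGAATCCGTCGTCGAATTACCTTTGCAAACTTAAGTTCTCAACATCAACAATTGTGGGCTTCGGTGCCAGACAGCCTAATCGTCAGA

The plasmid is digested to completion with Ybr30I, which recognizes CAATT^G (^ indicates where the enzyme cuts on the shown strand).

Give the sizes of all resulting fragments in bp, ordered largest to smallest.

Ybr30I sites (CAATTG) start at positions 35, 105.
Ybr30I cuts after base 5 of each site (before the last base), so after positions 39, 109.
Circular molecule, 2 cuts → 2 fragments:
  40–109 → 70 bp
  110–143 then 1–39 → 34 + 39 = 73 bp
Sorted largest to smallest: 73, 70 bp.

73, 70 bp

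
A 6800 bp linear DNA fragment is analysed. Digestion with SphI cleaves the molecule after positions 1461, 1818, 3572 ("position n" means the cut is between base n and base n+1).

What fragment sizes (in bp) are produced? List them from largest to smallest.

3228, 1754, 1461, 357 bp

Linear molecule, 3 cuts → 4 fragments:
  1461 − 0 = 1461 bp
  1818 − 1461 = 357 bp
  3572 − 1818 = 1754 bp
  6800 − 3572 = 3228 bp
Sorted largest to smallest: 3228, 1754, 1461, 357 bp.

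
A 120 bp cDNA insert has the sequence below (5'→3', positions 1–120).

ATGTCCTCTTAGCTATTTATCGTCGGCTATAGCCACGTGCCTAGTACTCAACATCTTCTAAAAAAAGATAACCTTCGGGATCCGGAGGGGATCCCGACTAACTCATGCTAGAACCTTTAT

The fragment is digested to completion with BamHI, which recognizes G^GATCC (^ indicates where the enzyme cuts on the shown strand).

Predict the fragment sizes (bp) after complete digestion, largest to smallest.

BamHI sites (GGATCC) start at positions 78, 89.
BamHI cuts after the first base of each site, so after positions 78, 89.
Linear molecule, 2 cuts → 3 fragments:
  1–78 → 78 bp
  79–89 → 11 bp
  90–120 → 31 bp
Sorted largest to smallest: 78, 31, 11 bp.

78, 31, 11 bp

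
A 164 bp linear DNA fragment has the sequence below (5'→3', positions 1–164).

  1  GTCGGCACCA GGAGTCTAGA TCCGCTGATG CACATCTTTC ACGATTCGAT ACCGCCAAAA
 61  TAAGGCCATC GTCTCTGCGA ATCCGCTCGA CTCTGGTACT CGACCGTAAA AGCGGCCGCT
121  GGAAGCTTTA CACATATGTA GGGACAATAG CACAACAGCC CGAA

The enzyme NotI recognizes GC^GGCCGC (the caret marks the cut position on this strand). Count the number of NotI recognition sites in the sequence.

1

GCGGCCGC occurs starting at position 112.
NotI cuts at 1 site.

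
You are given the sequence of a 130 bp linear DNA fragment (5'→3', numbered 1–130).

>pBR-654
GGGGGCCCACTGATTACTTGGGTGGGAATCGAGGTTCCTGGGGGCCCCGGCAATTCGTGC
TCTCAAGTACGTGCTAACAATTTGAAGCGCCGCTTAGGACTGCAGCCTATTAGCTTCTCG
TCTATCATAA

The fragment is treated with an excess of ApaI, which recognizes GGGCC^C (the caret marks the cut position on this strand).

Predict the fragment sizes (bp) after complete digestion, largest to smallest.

84, 39, 7 bp

ApaI sites (GGGCCC) start at positions 3, 42.
ApaI cuts after base 5 of each site (before the last base), so after positions 7, 46.
Linear molecule, 2 cuts → 3 fragments:
  1–7 → 7 bp
  8–46 → 39 bp
  47–130 → 84 bp
Sorted largest to smallest: 84, 39, 7 bp.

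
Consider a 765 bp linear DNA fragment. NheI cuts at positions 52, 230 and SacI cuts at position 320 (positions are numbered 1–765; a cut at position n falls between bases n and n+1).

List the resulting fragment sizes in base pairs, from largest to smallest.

Combined cut positions (sorted): 52, 230, 320.
Linear molecule, 3 cuts → 4 fragments:
  52 − 0 = 52 bp
  230 − 52 = 178 bp
  320 − 230 = 90 bp
  765 − 320 = 445 bp
Sorted largest to smallest: 445, 178, 90, 52 bp.

445, 178, 90, 52 bp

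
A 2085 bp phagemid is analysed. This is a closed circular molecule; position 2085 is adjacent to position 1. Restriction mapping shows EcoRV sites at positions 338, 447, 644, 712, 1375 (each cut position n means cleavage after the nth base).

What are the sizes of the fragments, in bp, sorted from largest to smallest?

1048, 663, 197, 109, 68 bp

Circular molecule, 5 cuts → 5 fragments:
  447 − 338 = 109 bp
  644 − 447 = 197 bp
  712 − 644 = 68 bp
  1375 − 712 = 663 bp
  wrap: 2085 − 1375 + 338 = 1048 bp
Sorted largest to smallest: 1048, 663, 197, 109, 68 bp.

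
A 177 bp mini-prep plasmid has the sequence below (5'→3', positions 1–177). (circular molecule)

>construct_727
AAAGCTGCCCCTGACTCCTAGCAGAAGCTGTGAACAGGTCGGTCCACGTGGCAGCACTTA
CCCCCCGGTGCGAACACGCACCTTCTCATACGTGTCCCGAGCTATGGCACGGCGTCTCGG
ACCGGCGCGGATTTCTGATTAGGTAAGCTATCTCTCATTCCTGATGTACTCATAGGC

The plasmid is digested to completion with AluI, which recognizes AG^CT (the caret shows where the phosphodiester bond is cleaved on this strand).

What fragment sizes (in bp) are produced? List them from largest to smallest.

AluI sites (AGCT) start at positions 3, 26, 100, 146.
AluI cuts after base 2 of each site, so after positions 4, 27, 101, 147.
Circular molecule, 4 cuts → 4 fragments:
  5–27 → 23 bp
  28–101 → 74 bp
  102–147 → 46 bp
  148–177 then 1–4 → 30 + 4 = 34 bp
Sorted largest to smallest: 74, 46, 34, 23 bp.

74, 46, 34, 23 bp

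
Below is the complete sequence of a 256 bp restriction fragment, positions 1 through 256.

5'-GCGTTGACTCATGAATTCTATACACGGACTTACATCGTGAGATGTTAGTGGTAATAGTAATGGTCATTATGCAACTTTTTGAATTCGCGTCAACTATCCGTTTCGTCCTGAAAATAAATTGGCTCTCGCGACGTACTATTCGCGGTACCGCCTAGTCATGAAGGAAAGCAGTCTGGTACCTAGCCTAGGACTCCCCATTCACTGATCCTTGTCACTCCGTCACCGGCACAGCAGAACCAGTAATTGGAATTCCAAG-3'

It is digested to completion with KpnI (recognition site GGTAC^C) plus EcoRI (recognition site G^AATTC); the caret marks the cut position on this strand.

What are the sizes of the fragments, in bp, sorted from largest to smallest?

KpnI sites (GGTACC) start at positions 144, 175.
KpnI cuts after base 5 of each site (before the last base), so after positions 148, 179.
EcoRI sites (GAATTC) start at positions 13, 81, 247.
EcoRI cuts after the first base of each site, so after positions 13, 81, 247.
Combined cut positions: 13, 81, 148, 179, 247.
Linear molecule, 5 cuts → 6 fragments:
  1–13 → 13 bp
  14–81 → 68 bp
  82–148 → 67 bp
  149–179 → 31 bp
  180–247 → 68 bp
  248–256 → 9 bp
Sorted largest to smallest: 68, 68, 67, 31, 13, 9 bp.

68, 68, 67, 31, 13, 9 bp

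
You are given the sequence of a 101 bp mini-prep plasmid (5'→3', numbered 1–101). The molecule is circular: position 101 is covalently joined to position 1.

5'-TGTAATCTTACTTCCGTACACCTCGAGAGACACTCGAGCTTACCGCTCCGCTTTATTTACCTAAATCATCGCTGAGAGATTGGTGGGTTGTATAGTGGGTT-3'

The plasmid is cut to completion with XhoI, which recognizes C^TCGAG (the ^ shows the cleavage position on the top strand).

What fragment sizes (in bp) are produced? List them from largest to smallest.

90, 11 bp

XhoI sites (CTCGAG) start at positions 22, 33.
XhoI cuts after the first base of each site, so after positions 22, 33.
Circular molecule, 2 cuts → 2 fragments:
  23–33 → 11 bp
  34–101 then 1–22 → 68 + 22 = 90 bp
Sorted largest to smallest: 90, 11 bp.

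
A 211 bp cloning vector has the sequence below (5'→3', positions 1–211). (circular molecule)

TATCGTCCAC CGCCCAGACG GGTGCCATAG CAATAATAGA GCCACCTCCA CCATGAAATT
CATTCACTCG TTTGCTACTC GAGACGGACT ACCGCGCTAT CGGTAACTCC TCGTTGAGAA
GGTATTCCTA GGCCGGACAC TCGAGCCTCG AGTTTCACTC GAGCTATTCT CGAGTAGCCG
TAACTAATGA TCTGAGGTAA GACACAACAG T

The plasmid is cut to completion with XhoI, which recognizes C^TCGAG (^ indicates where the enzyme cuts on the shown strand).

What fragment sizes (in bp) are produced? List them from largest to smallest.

XhoI sites (CTCGAG) start at positions 78, 140, 147, 158, 169.
XhoI cuts after the first base of each site, so after positions 78, 140, 147, 158, 169.
Circular molecule, 5 cuts → 5 fragments:
  79–140 → 62 bp
  141–147 → 7 bp
  148–158 → 11 bp
  159–169 → 11 bp
  170–211 then 1–78 → 42 + 78 = 120 bp
Sorted largest to smallest: 120, 62, 11, 11, 7 bp.

120, 62, 11, 11, 7 bp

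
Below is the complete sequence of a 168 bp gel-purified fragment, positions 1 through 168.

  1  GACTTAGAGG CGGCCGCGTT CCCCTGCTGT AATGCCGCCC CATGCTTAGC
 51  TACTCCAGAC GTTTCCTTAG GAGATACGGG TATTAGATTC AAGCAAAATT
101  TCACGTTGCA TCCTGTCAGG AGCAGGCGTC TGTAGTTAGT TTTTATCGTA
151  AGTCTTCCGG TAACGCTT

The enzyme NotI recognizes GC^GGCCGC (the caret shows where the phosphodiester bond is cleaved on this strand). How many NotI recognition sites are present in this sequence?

GCGGCCGC occurs starting at position 10.
NotI cuts at 1 site.

1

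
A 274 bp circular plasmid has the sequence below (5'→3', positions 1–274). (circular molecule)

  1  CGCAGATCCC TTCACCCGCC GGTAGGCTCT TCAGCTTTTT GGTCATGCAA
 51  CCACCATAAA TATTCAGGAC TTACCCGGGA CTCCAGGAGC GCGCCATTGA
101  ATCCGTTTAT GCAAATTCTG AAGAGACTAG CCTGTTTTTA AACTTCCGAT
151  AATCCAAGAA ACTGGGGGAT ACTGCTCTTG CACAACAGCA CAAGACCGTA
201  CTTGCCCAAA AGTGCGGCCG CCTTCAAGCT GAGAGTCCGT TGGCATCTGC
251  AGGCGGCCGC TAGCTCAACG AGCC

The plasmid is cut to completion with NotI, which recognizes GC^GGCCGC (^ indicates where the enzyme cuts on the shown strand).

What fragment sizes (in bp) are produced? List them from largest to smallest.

NotI sites (GCGGCCGC) start at positions 214, 253.
NotI cuts after base 2 of each site, so after positions 215, 254.
Circular molecule, 2 cuts → 2 fragments:
  216–254 → 39 bp
  255–274 then 1–215 → 20 + 215 = 235 bp
Sorted largest to smallest: 235, 39 bp.

235, 39 bp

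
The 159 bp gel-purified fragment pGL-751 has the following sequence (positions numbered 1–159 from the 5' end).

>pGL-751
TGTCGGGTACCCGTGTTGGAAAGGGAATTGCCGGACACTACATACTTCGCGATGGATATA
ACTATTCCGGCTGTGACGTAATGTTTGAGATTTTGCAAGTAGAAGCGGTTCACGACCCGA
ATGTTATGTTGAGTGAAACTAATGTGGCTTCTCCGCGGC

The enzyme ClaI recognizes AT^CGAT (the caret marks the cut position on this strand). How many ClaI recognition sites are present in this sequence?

No occurrence of ATCGAT is present in the sequence.
ClaI does not cut: 0 sites.

0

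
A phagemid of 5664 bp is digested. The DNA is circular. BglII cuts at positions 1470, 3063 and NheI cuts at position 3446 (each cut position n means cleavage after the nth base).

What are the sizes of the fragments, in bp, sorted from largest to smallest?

3688, 1593, 383 bp

Combined cut positions (sorted): 1470, 3063, 3446.
Circular molecule, 3 cuts → 3 fragments:
  3063 − 1470 = 1593 bp
  3446 − 3063 = 383 bp
  wrap: 5664 − 3446 + 1470 = 3688 bp
Sorted largest to smallest: 3688, 1593, 383 bp.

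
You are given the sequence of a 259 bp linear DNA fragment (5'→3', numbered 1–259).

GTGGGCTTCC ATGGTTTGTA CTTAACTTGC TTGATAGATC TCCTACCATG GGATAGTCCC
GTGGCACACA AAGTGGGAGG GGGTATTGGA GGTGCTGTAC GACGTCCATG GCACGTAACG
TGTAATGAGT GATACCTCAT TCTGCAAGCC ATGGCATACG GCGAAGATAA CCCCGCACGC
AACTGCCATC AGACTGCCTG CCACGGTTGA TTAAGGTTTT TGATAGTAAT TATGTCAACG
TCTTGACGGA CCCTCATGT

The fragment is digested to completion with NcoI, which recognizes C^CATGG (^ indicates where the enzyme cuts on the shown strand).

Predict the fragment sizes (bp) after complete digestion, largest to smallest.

110, 60, 43, 37, 9 bp

NcoI sites (CCATGG) start at positions 9, 46, 106, 149.
NcoI cuts after the first base of each site, so after positions 9, 46, 106, 149.
Linear molecule, 4 cuts → 5 fragments:
  1–9 → 9 bp
  10–46 → 37 bp
  47–106 → 60 bp
  107–149 → 43 bp
  150–259 → 110 bp
Sorted largest to smallest: 110, 60, 43, 37, 9 bp.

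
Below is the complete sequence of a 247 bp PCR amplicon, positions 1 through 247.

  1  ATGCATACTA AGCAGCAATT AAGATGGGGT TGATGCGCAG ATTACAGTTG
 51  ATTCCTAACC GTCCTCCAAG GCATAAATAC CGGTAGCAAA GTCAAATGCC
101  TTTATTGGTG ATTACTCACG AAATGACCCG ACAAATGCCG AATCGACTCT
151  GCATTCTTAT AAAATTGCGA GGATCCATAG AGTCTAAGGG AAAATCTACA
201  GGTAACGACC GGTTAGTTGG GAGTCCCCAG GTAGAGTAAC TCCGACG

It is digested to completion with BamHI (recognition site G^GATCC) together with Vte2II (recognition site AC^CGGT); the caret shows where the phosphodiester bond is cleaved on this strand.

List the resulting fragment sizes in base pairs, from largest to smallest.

91, 80, 38, 38 bp

The BamHI site (GGATCC) starts at position 171.
BamHI cuts after the first base of each site, so after position 171.
Vte2II sites (ACCGGT) start at positions 79, 208.
Vte2II cuts after base 2 of each site, so after positions 80, 209.
Combined cut positions: 80, 171, 209.
Linear molecule, 3 cuts → 4 fragments:
  1–80 → 80 bp
  81–171 → 91 bp
  172–209 → 38 bp
  210–247 → 38 bp
Sorted largest to smallest: 91, 80, 38, 38 bp.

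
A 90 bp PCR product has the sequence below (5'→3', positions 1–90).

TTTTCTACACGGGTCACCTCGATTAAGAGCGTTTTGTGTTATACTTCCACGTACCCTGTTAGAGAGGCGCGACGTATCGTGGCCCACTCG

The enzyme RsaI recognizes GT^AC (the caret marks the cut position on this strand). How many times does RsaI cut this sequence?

GTAC occurs starting at position 51.
RsaI cuts at 1 site.

1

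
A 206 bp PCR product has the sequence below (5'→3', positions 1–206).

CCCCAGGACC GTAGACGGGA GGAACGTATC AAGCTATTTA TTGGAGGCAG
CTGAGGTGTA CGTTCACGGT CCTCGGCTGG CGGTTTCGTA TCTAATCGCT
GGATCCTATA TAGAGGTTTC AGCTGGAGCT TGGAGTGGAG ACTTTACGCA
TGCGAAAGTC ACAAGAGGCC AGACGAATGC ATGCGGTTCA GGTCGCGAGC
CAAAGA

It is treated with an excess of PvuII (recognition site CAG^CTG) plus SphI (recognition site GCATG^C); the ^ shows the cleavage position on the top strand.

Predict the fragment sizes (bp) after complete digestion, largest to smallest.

PvuII sites (CAGCTG) start at positions 48, 120.
PvuII cuts after base 3 of each site, so after positions 50, 122.
SphI sites (GCATGC) start at positions 148, 179.
SphI cuts after base 5 of each site (before the last base), so after positions 152, 183.
Combined cut positions: 50, 122, 152, 183.
Linear molecule, 4 cuts → 5 fragments:
  1–50 → 50 bp
  51–122 → 72 bp
  123–152 → 30 bp
  153–183 → 31 bp
  184–206 → 23 bp
Sorted largest to smallest: 72, 50, 31, 30, 23 bp.

72, 50, 31, 30, 23 bp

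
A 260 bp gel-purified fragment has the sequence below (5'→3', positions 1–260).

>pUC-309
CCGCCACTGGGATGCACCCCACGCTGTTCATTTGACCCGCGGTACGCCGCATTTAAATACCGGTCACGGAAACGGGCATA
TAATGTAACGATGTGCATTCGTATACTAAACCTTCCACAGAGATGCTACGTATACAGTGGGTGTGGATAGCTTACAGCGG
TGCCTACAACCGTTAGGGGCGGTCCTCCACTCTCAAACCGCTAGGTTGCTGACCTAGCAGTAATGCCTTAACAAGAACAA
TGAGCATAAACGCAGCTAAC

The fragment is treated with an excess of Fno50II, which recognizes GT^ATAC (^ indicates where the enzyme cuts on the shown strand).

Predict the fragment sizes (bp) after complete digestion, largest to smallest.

Fno50II sites (GTATAC) start at positions 101, 130.
Fno50II cuts after base 2 of each site, so after positions 102, 131.
Linear molecule, 2 cuts → 3 fragments:
  1–102 → 102 bp
  103–131 → 29 bp
  132–260 → 129 bp
Sorted largest to smallest: 129, 102, 29 bp.

129, 102, 29 bp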